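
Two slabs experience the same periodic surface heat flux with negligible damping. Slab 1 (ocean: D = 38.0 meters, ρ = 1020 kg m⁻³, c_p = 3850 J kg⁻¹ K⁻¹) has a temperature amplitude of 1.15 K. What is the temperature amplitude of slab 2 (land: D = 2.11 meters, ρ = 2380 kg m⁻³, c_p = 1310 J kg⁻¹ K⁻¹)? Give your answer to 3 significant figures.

26.1 K

C_ocean = 1.49×10^8 J/(m²·K); C_land = 6.58×10^6 J/(m²·K).
A ∝ 1/C ⇒ A_land = A_ocean × C_ocean/C_land = 1.15 × 22.7 = 26.1 K.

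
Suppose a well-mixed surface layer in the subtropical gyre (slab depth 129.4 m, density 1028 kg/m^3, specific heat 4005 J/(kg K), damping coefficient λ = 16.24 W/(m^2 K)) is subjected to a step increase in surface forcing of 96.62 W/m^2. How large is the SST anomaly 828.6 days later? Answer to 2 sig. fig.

Areal heat capacity C = ρ c_p D = 1028 × 4005 × 129.4 = 5.33×10^8 J m⁻² K⁻¹.
τ = C / λ = 5.33×10^8 / 16.24 = 3.28×10^7 s.
Equilibrium anomaly ΔT_eq = F / λ = 96.62 / 16.24 = 5.95 K.
t = 828.6 days = 7.16×10^7 s, so t/τ = 2.18.
ΔT(t) = ΔT_eq (1 − e^(−t/τ)) = 5.95 × (1 − e^−2.18) = 5.28 K.

5.3 K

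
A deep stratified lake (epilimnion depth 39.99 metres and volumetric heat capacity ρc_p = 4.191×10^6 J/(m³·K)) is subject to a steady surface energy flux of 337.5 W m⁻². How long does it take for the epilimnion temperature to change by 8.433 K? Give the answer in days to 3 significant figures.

48.5 days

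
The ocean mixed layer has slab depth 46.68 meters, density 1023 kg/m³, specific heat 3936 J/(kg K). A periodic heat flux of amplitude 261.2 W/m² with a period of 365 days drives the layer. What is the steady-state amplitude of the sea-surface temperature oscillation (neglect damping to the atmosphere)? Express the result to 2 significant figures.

Areal heat capacity C = ρ c_p D = 1023 × 3936 × 46.68 = 1.88×10^8 J m⁻² K⁻¹.
Angular frequency ω = 2π / T = 2π / 3.15×10^7 s = 1.99×10^-7 s⁻¹.
Cω = 1.88×10^8 × 1.99×10^-7 = 37.4 W/(m²·K).
Amplitude A = F₀ / (Cω) = 261.2 / 37.4 = 6.97 K.

7.0 K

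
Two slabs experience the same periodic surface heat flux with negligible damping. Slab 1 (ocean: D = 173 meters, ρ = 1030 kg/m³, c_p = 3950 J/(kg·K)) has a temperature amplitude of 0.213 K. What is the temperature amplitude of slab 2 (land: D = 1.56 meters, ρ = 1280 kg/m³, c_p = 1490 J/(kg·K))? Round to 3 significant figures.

50.4 K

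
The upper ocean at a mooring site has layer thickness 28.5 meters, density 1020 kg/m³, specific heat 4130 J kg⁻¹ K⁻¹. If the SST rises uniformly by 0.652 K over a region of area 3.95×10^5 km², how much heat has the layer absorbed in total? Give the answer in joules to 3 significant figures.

3.09×10^19 J

Areal heat capacity C = ρ c_p D = 1020 × 4130 × 28.5 = 1.20×10^8 J/(m^2 K).
Heat per unit area: q = C ΔT = 1.20×10^8 × 0.652 = 7.83×10^7 J/m².
Total heat: Q = q × A = 7.83×10^7 × (3.95×10^5 × 10⁶ m²) = 3.09×10^19 J.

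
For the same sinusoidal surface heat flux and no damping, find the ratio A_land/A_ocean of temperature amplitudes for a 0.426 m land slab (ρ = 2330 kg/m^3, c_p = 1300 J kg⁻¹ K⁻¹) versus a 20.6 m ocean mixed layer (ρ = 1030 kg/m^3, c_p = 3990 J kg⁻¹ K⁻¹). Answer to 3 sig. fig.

65.6

C_ocean = 1030 × 3990 × 20.6 = 8.47×10^7 J/(m²·K).
C_land = 2330 × 1300 × 0.426 = 1.29×10^6 J/(m²·K).
Undamped amplitude ∝ 1/C, so A_land/A_ocean = C_ocean/C_land = 65.6.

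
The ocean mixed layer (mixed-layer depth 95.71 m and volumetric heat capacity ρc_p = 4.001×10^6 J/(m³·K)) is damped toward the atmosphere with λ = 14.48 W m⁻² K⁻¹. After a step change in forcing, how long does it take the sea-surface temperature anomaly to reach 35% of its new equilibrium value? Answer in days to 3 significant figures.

132 days

Areal heat capacity C = ρc_p × D = 4.001×10^6 × 95.71 = 3.83×10^8 J m⁻² K⁻¹.
τ = C / λ = 3.83×10^8 / 14.48 = 2.64×10^7 s.
Fraction reached: 1 − e^(−t/τ) = 0.35 ⇒ t = −τ ln(1 − 0.35) = τ × 0.431.
t = 1.14×10^7 s = 132 days.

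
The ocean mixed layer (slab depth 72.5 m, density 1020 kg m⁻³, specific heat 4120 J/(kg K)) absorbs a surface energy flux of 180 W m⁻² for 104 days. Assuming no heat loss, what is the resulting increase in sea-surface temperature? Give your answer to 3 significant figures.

Areal heat capacity C = ρ c_p D = 1020 × 4120 × 72.5 = 3.05×10^8 J m⁻² K⁻¹.
Net heat input Q = F Δt = 180 × (104 days × 86400 s/day) = 1.62×10^9 J/m².
ΔT = Q / C = 1.62×10^9 / 3.05×10^8 = 5.31 K.

5.31 K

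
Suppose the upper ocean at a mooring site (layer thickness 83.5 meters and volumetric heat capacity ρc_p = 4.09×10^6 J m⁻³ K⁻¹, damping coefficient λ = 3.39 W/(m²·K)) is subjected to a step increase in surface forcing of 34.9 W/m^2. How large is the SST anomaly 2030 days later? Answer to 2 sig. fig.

Areal heat capacity C = ρc_p × D = 4.09×10^6 × 83.5 = 3.42×10^8 J/(m^2 K).
τ = C / λ = 3.42×10^8 / 3.39 = 1.01×10^8 s.
Equilibrium anomaly ΔT_eq = F / λ = 34.9 / 3.39 = 10.3 K.
t = 2030 days = 1.75×10^8 s, so t/τ = 1.74.
ΔT(t) = ΔT_eq (1 − e^(−t/τ)) = 10.3 × (1 − e^−1.74) = 8.49 K.

8.5 K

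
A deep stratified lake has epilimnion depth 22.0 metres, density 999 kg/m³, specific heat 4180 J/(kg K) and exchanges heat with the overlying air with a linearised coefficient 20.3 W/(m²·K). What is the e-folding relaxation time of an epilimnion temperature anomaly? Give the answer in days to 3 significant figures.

Areal heat capacity C = ρ c_p D = 999 × 4180 × 22.0 = 9.19×10^7 J/(m²·K).
Relaxation time τ = C / λ = 9.19×10^7 / 20.3 = 4.53×10^6 s.
In days: 4.53×10^6 s / (86400 s/day) = 52.4 days.

52.4 days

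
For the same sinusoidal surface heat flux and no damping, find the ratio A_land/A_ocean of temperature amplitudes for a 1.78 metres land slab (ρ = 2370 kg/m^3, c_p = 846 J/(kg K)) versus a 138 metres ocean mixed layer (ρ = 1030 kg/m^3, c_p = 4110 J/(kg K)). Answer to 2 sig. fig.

C_ocean = 1030 × 4110 × 138 = 5.84×10^8 J/(m²·K).
C_land = 2370 × 846 × 1.78 = 3.57×10^6 J/(m²·K).
Undamped amplitude ∝ 1/C, so A_land/A_ocean = C_ocean/C_land = 164.

160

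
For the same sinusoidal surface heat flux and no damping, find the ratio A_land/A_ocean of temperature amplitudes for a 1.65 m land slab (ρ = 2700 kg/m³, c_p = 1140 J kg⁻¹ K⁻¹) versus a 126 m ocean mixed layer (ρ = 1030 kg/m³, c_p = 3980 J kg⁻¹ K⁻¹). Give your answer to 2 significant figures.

100

C_ocean = 1030 × 3980 × 126 = 5.17×10^8 J/(m²·K).
C_land = 2700 × 1140 × 1.65 = 5.08×10^6 J/(m²·K).
Undamped amplitude ∝ 1/C, so A_land/A_ocean = C_ocean/C_land = 102.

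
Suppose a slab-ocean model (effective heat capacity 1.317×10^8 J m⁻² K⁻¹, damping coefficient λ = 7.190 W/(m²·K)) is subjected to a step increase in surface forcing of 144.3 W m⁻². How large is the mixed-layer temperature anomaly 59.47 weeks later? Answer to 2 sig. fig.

17 K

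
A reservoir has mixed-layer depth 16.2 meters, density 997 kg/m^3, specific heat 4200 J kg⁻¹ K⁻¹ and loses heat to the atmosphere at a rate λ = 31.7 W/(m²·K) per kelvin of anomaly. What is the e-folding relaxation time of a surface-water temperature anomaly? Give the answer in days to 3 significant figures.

24.8 days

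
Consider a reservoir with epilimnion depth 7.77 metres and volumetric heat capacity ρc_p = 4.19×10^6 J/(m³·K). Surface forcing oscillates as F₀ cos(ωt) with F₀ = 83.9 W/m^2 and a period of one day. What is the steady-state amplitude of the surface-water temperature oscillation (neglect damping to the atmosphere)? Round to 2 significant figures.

0.035 K

Areal heat capacity C = ρc_p × D = 4.19×10^6 × 7.77 = 3.26×10^7 J/(m^2 K).
Angular frequency ω = 2π / T = 2π / 86400 s = 7.27×10^-5 s⁻¹.
Cω = 3.26×10^7 × 7.27×10^-5 = 2370 W/(m²·K).
Amplitude A = F₀ / (Cω) = 83.9 / 2370 = 0.0354 K.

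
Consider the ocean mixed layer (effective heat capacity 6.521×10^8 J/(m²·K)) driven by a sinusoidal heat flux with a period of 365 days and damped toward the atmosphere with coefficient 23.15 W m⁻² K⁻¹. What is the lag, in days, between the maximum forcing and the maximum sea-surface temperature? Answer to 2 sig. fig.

Areal heat capacity C = 6.521×10^8 J/(m²·K) (given).
ω = 2π / 3.15×10^7 s = 1.99×10^-7 s⁻¹.
Phase lag φ = arctan(Cω/λ) = arctan(130/23.15) = 1.39 rad.
Time lag = φ / ω = 1.39 / 1.99×10^-7 = 7.00×10^6 s = 81.0 days.

81 days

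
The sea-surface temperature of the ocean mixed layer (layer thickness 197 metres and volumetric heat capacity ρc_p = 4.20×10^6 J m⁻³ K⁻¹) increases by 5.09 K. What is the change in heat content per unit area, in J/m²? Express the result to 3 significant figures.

4.21×10^9

Areal heat capacity C = ρc_p × D = 4.20×10^6 × 197 = 8.27×10^8 J m⁻² K⁻¹.
ΔQ = C ΔT = 8.27×10^8 × 5.09 = 4.21×10^9 J/m².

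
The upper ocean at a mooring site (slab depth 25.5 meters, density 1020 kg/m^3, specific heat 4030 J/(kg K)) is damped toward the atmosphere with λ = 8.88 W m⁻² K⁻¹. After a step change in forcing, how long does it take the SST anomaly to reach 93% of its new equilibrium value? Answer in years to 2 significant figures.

Areal heat capacity C = ρ c_p D = 1020 × 4030 × 25.5 = 1.05×10^8 J m⁻² K⁻¹.
τ = C / λ = 1.05×10^8 / 8.88 = 1.18×10^7 s.
Fraction reached: 1 − e^(−t/τ) = 0.93 ⇒ t = −τ ln(1 − 0.93) = τ × 2.66.
t = 3.14×10^7 s = 0.995 years.

0.99 years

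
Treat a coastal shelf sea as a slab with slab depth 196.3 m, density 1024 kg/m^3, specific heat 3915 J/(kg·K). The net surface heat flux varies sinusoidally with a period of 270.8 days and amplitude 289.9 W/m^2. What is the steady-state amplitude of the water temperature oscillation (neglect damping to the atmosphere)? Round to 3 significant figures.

1.37 K

Areal heat capacity C = ρ c_p D = 1024 × 3915 × 196.3 = 7.87×10^8 J/(m^2 K).
Angular frequency ω = 2π / T = 2π / 2.34×10^7 s = 2.69×10^-7 s⁻¹.
Cω = 7.87×10^8 × 2.69×10^-7 = 211 W/(m²·K).
Amplitude A = F₀ / (Cω) = 289.9 / 211 = 1.37 K.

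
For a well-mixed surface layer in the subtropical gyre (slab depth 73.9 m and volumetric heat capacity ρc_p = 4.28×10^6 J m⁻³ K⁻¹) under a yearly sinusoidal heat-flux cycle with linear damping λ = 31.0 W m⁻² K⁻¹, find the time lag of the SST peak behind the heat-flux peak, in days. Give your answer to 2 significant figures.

Areal heat capacity C = ρc_p × D = 4.28×10^6 × 73.9 = 3.16×10^8 J m⁻² K⁻¹.
ω = 2π / 3.15×10^7 s = 1.99×10^-7 s⁻¹.
Phase lag φ = arctan(Cω/λ) = arctan(63.0/31.0) = 1.11 rad.
Time lag = φ / ω = 1.11 / 1.99×10^-7 = 5.59×10^6 s = 64.7 days.

65 days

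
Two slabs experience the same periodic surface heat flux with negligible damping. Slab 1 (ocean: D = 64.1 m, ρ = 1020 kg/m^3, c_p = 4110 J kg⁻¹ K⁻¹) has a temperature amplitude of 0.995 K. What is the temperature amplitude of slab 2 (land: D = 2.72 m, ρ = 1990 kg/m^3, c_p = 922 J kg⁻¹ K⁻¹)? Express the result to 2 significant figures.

C_ocean = 2.69×10^8 J/(m²·K); C_land = 4.99×10^6 J/(m²·K).
A ∝ 1/C ⇒ A_land = A_ocean × C_ocean/C_land = 0.995 × 53.8 = 53.6 K.

54 K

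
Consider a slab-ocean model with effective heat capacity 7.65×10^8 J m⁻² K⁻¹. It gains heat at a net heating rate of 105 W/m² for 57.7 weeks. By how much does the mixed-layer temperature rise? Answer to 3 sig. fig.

4.79 K

Areal heat capacity C = 7.65×10^8 J m⁻² K⁻¹ (given).
Net heat input Q = F Δt = 105 × (57.7 weeks × 6.048×10^5 s/week) = 3.66×10^9 J/m².
ΔT = Q / C = 3.66×10^9 / 7.65×10^8 = 4.79 K.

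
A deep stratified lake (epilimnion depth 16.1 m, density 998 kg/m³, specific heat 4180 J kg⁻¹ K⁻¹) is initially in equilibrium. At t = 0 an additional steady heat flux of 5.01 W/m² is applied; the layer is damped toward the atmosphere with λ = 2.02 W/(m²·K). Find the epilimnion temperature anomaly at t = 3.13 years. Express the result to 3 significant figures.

2.35 K

Areal heat capacity C = ρ c_p D = 998 × 4180 × 16.1 = 6.72×10^7 J m⁻² K⁻¹.
τ = C / λ = 6.72×10^7 / 2.02 = 3.32×10^7 s.
Equilibrium anomaly ΔT_eq = F / λ = 5.01 / 2.02 = 2.48 K.
t = 3.13 years = 9.88×10^7 s, so t/τ = 2.97.
ΔT(t) = ΔT_eq (1 − e^(−t/τ)) = 2.48 × (1 − e^−2.97) = 2.35 K.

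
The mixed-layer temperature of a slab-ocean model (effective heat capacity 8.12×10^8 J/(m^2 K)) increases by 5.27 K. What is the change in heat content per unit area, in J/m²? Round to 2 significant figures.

4.3×10^9

Areal heat capacity C = 8.12×10^8 J/(m^2 K) (given).
ΔQ = C ΔT = 8.12×10^8 × 5.27 = 4.28×10^9 J/m².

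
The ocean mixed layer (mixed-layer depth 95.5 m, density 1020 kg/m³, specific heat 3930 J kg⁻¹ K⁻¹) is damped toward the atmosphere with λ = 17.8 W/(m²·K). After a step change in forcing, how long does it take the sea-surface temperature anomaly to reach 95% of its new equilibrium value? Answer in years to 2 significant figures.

Areal heat capacity C = ρ c_p D = 1020 × 3930 × 95.5 = 3.83×10^8 J m⁻² K⁻¹.
τ = C / λ = 3.83×10^8 / 17.8 = 2.15×10^7 s.
Fraction reached: 1 − e^(−t/τ) = 0.95 ⇒ t = −τ ln(1 − 0.95) = τ × 3.00.
t = 6.44×10^7 s = 2.04 years.

2.0 years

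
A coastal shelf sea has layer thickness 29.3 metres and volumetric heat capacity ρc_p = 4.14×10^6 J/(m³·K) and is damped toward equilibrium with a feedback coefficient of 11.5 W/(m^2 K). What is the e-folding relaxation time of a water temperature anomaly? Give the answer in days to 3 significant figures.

Areal heat capacity C = ρc_p × D = 4.14×10^6 × 29.3 = 1.21×10^8 J/(m^2 K).
Relaxation time τ = C / λ = 1.21×10^8 / 11.5 = 1.05×10^7 s.
In days: 1.05×10^7 s / (86400 s/day) = 122 days.

122 days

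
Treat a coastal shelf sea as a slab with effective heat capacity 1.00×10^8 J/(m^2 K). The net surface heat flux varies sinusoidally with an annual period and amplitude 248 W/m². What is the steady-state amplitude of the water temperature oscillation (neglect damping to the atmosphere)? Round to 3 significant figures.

Areal heat capacity C = 1.00×10^8 J/(m^2 K) (given).
Angular frequency ω = 2π / T = 2π / 3.15×10^7 s = 1.99×10^-7 s⁻¹.
Cω = 1.00×10^8 × 1.99×10^-7 = 19.9 W/(m²·K).
Amplitude A = F₀ / (Cω) = 248 / 19.9 = 12.4 K.

12.4 K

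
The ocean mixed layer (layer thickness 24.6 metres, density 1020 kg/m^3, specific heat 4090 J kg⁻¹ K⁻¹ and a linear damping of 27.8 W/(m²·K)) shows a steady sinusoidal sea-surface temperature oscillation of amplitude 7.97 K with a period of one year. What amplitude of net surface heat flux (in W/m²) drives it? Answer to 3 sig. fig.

Areal heat capacity C = ρ c_p D = 1020 × 4090 × 24.6 = 1.03×10^8 J/(m^2 K).
ω = 2π / 3.15×10^7 s = 1.99×10^-7 s⁻¹.
√((Cω)² + λ²) = √((20.4)² + 27.8²) = 34.5 W/(m²·K).
F₀ = A × √((Cω)²+λ²) = 7.97 × 34.5 = 275 W/m².

275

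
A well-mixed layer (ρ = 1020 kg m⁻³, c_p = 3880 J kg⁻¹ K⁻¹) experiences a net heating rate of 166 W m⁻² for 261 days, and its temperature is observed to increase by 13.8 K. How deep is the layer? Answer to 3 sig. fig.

68.5 m

Heat input Q = F Δt = 166 × 2.26×10^7 s = 3.74×10^9 J/m².
Required areal heat capacity C = Q / ΔT = 2.71×10^8 J/(m²·K).
Depth D = C / (ρ c_p) = 2.71×10^8 / (1020 × 3880) = 68.5 m.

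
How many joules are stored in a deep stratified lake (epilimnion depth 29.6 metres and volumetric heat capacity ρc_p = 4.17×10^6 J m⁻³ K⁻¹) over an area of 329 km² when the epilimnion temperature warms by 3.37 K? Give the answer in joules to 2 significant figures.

1.4×10^17 J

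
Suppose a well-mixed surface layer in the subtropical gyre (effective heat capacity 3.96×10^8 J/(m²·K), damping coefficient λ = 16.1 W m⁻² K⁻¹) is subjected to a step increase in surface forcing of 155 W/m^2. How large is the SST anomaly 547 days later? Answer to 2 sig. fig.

Areal heat capacity C = 3.96×10^8 J/(m²·K) (given).
τ = C / λ = 3.96×10^8 / 16.1 = 2.46×10^7 s.
Equilibrium anomaly ΔT_eq = F / λ = 155 / 16.1 = 9.63 K.
t = 547 days = 4.73×10^7 s, so t/τ = 1.92.
ΔT(t) = ΔT_eq (1 − e^(−t/τ)) = 9.63 × (1 − e^−1.92) = 8.22 K.

8.2 K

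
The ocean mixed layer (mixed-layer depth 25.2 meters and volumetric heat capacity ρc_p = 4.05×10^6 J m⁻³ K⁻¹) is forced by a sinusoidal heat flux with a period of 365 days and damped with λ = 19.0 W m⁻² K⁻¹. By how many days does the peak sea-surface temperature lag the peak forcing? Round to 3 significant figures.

Areal heat capacity C = ρc_p × D = 4.05×10^6 × 25.2 = 1.02×10^8 J/(m^2 K).
ω = 2π / 3.15×10^7 s = 1.99×10^-7 s⁻¹.
Phase lag φ = arctan(Cω/λ) = arctan(20.3/19.0) = 0.819 rad.
Time lag = φ / ω = 0.819 / 1.99×10^-7 = 4.11×10^6 s = 47.6 days.

47.6 days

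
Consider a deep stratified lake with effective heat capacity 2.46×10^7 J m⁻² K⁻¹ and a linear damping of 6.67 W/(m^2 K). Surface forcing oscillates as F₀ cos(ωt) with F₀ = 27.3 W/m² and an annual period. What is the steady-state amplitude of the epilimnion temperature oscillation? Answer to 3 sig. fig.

3.30 K

Areal heat capacity C = 2.46×10^7 J m⁻² K⁻¹ (given).
Angular frequency ω = 2π / T = 2π / 3.15×10^7 s = 1.99×10^-7 s⁻¹.
√((Cω)² + λ²) = √((4.90)² + 6.67²) = 8.28 W/(m²·K).
Amplitude A = F₀ / √((Cω)²+λ²) = 27.3 / 8.28 = 3.30 K.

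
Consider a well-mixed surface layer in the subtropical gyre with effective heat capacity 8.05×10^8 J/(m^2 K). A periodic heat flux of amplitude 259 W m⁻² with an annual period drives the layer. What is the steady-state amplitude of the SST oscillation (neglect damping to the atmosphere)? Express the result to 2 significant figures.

1.6 K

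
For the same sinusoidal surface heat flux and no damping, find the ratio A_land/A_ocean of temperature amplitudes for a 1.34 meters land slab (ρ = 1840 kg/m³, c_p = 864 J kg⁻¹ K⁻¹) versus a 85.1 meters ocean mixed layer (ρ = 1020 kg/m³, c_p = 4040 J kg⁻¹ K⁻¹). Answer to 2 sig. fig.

C_ocean = 1020 × 4040 × 85.1 = 3.51×10^8 J/(m²·K).
C_land = 1840 × 864 × 1.34 = 2.13×10^6 J/(m²·K).
Undamped amplitude ∝ 1/C, so A_land/A_ocean = C_ocean/C_land = 165.

160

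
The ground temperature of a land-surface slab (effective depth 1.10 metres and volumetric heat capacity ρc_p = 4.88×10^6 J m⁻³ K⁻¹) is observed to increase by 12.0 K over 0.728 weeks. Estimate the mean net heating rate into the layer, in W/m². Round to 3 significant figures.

Areal heat capacity C = ρc_p × D = 4.88×10^6 × 1.10 = 5.37×10^6 J m⁻² K⁻¹.
Required heat per unit area: Q = C ΔT = 5.37×10^6 × 12.0 = 6.44×10^7 J/m².
Flux F = Q / Δt = 6.44×10^7 / 4.40×10^5 s = 146 W/m².

146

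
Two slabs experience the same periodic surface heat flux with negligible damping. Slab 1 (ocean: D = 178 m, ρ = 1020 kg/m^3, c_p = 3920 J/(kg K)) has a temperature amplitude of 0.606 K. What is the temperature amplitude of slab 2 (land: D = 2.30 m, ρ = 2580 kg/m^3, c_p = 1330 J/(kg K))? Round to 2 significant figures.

C_ocean = 7.12×10^8 J/(m²·K); C_land = 7.89×10^6 J/(m²·K).
A ∝ 1/C ⇒ A_land = A_ocean × C_ocean/C_land = 0.606 × 90.2 = 54.6 K.

55 K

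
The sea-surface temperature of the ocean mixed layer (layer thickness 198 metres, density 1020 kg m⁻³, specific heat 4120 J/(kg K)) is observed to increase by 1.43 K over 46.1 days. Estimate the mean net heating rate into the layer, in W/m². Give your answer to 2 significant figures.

Areal heat capacity C = ρ c_p D = 1020 × 4120 × 198 = 8.32×10^8 J/(m^2 K).
Required heat per unit area: Q = C ΔT = 8.32×10^8 × 1.43 = 1.19×10^9 J/m².
Flux F = Q / Δt = 1.19×10^9 / 3.98×10^6 s = 299 W/m².

300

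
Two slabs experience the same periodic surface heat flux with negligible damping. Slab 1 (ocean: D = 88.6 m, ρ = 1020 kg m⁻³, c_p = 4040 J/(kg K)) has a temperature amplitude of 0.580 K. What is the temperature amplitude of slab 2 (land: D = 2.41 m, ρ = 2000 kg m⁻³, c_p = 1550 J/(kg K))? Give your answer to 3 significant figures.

28.3 K

C_ocean = 3.65×10^8 J/(m²·K); C_land = 7.47×10^6 J/(m²·K).
A ∝ 1/C ⇒ A_land = A_ocean × C_ocean/C_land = 0.580 × 48.9 = 28.3 K.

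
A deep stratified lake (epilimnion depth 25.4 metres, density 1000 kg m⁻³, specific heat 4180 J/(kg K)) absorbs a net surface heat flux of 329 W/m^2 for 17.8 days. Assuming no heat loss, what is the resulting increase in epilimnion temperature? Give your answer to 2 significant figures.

4.8 K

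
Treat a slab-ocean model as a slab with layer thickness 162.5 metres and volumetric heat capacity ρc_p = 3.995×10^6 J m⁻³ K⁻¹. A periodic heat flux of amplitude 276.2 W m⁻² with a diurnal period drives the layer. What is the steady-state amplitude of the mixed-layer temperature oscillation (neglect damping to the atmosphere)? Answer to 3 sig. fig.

0.00585 K

Areal heat capacity C = ρc_p × D = 3.995×10^6 × 162.5 = 6.49×10^8 J/(m^2 K).
Angular frequency ω = 2π / T = 2π / 86400 s = 7.27×10^-5 s⁻¹.
Cω = 6.49×10^8 × 7.27×10^-5 = 47200 W/(m²·K).
Amplitude A = F₀ / (Cω) = 276.2 / 47200 = 0.00585 K.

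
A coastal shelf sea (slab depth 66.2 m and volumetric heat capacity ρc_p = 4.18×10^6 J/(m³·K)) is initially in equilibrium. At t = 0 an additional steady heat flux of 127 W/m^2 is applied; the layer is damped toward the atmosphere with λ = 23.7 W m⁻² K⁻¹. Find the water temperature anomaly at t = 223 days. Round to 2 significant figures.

Areal heat capacity C = ρc_p × D = 4.18×10^6 × 66.2 = 2.77×10^8 J/(m²·K).
τ = C / λ = 2.77×10^8 / 23.7 = 1.17×10^7 s.
Equilibrium anomaly ΔT_eq = F / λ = 127 / 23.7 = 5.36 K.
t = 223 days = 1.93×10^7 s, so t/τ = 1.65.
ΔT(t) = ΔT_eq (1 − e^(−t/τ)) = 5.36 × (1 − e^−1.65) = 4.33 K.

4.3 K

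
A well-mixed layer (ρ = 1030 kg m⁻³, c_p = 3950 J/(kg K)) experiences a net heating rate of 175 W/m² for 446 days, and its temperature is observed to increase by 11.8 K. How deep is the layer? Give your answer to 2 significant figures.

140 m

Heat input Q = F Δt = 175 × 3.85×10^7 s = 6.74×10^9 J/m².
Required areal heat capacity C = Q / ΔT = 5.71×10^8 J/(m²·K).
Depth D = C / (ρ c_p) = 5.71×10^8 / (1030 × 3950) = 140 m.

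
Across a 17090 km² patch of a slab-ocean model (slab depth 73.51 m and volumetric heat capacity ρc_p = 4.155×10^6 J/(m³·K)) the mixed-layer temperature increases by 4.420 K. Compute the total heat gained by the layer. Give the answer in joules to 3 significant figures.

2.31×10^19 J

Areal heat capacity C = ρc_p × D = 4.155×10^6 × 73.51 = 3.05×10^8 J/(m²·K).
Heat per unit area: q = C ΔT = 3.05×10^8 × 4.420 = 1.35×10^9 J/m².
Total heat: Q = q × A = 1.35×10^9 × (17090 × 10⁶ m²) = 2.31×10^19 J.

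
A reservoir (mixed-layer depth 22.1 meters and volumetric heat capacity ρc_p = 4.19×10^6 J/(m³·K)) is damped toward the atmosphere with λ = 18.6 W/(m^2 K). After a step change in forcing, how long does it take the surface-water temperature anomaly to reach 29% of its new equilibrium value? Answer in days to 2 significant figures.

20 days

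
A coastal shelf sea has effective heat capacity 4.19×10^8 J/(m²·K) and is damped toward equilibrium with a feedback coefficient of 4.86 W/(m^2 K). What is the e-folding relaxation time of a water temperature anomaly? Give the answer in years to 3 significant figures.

2.73 years

Areal heat capacity C = 4.19×10^8 J/(m²·K) (given).
Relaxation time τ = C / λ = 4.19×10^8 / 4.86 = 8.62×10^7 s.
In years: 8.62×10^7 s / (3.156×10^7 s/year) = 2.73 years.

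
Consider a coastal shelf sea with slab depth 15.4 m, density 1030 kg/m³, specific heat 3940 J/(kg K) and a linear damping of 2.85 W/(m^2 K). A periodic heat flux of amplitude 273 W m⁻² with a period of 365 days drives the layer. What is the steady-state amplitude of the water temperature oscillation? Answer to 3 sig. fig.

Areal heat capacity C = ρ c_p D = 1030 × 3940 × 15.4 = 6.25×10^7 J/(m²·K).
Angular frequency ω = 2π / T = 2π / 3.15×10^7 s = 1.99×10^-7 s⁻¹.
√((Cω)² + λ²) = √((12.5)² + 2.85²) = 12.8 W/(m²·K).
Amplitude A = F₀ / √((Cω)²+λ²) = 273 / 12.8 = 21.4 K.

21.4 K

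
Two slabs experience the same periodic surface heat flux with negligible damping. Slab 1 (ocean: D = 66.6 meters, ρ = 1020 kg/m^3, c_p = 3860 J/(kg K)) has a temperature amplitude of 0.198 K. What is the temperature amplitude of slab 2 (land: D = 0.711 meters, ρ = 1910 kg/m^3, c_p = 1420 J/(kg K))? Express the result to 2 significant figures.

C_ocean = 2.62×10^8 J/(m²·K); C_land = 1.93×10^6 J/(m²·K).
A ∝ 1/C ⇒ A_land = A_ocean × C_ocean/C_land = 0.198 × 136 = 26.9 K.

27 K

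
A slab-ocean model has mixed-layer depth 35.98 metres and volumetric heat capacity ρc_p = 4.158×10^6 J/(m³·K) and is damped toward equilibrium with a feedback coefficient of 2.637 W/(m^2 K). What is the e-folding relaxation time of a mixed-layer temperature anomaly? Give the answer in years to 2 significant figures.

Areal heat capacity C = ρc_p × D = 4.158×10^6 × 35.98 = 1.50×10^8 J/(m^2 K).
Relaxation time τ = C / λ = 1.50×10^8 / 2.637 = 5.67×10^7 s.
In years: 5.67×10^7 s / (3.156×10^7 s/year) = 1.80 years.

1.8 years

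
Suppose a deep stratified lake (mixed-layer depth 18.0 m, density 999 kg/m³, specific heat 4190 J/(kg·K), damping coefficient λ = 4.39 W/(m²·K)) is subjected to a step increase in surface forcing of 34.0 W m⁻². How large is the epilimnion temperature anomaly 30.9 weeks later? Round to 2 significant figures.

5.1 K

Areal heat capacity C = ρ c_p D = 999 × 4190 × 18.0 = 7.53×10^7 J m⁻² K⁻¹.
τ = C / λ = 7.53×10^7 / 4.39 = 1.72×10^7 s.
Equilibrium anomaly ΔT_eq = F / λ = 34.0 / 4.39 = 7.74 K.
t = 30.9 weeks = 1.87×10^7 s, so t/τ = 1.09.
ΔT(t) = ΔT_eq (1 − e^(−t/τ)) = 7.74 × (1 − e^−1.09) = 5.14 K.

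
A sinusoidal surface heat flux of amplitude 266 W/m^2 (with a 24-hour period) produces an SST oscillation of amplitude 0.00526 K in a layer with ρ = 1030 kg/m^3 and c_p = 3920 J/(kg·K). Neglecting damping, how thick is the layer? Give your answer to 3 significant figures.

172 m

ω = 2π / 86400 s = 7.27×10^-5 s⁻¹.
Required C = F₀ / (A ω) = 266 / (0.00526 × 7.27×10^-5) = 6.95×10^8 J/(m²·K).
D = C / (ρ c_p) = 6.95×10^8 / (1030 × 3920) = 172 m.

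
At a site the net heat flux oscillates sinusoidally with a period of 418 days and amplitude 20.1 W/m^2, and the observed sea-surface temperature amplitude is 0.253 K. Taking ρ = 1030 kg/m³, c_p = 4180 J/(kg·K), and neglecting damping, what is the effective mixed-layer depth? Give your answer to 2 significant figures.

ω = 2π / 3.61×10^7 s = 1.74×10^-7 s⁻¹.
Required C = F₀ / (A ω) = 20.1 / (0.253 × 1.74×10^-7) = 4.57×10^8 J/(m²·K).
D = C / (ρ c_p) = 4.57×10^8 / (1030 × 4180) = 106 m.

110 m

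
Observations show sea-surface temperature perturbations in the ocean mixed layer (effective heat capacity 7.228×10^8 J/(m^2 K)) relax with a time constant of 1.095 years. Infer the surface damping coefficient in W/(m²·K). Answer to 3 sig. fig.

Areal heat capacity C = 7.228×10^8 J/(m^2 K) (given).
τ = 1.095 years = 3.46×10^7 s.
λ = C / τ = 7.23×10^8 / 3.46×10^7 = 20.9 W/(m²·K).

20.9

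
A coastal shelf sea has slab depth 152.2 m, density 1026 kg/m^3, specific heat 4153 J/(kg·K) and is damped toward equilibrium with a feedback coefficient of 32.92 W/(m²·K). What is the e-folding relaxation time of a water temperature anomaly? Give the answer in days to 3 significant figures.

Areal heat capacity C = ρ c_p D = 1026 × 4153 × 152.2 = 6.49×10^8 J/(m²·K).
Relaxation time τ = C / λ = 6.49×10^8 / 32.92 = 1.97×10^7 s.
In days: 1.97×10^7 s / (86400 s/day) = 228 days.

228 days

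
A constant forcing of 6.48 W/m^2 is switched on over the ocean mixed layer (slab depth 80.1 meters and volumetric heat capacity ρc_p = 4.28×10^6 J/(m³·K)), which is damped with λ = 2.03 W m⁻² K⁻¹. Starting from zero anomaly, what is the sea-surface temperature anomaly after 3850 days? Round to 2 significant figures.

Areal heat capacity C = ρc_p × D = 4.28×10^6 × 80.1 = 3.43×10^8 J m⁻² K⁻¹.
τ = C / λ = 3.43×10^8 / 2.03 = 1.69×10^8 s.
Equilibrium anomaly ΔT_eq = F / λ = 6.48 / 2.03 = 3.19 K.
t = 3850 days = 3.33×10^8 s, so t/τ = 1.97.
ΔT(t) = ΔT_eq (1 − e^(−t/τ)) = 3.19 × (1 − e^−1.97) = 2.75 K.

2.7 K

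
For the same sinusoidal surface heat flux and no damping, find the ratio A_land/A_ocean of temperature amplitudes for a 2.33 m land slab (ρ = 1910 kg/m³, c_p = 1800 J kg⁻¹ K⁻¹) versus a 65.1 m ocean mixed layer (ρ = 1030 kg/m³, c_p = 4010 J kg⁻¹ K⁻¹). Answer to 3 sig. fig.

C_ocean = 1030 × 4010 × 65.1 = 2.69×10^8 J/(m²·K).
C_land = 1910 × 1800 × 2.33 = 8.01×10^6 J/(m²·K).
Undamped amplitude ∝ 1/C, so A_land/A_ocean = C_ocean/C_land = 33.6.

33.6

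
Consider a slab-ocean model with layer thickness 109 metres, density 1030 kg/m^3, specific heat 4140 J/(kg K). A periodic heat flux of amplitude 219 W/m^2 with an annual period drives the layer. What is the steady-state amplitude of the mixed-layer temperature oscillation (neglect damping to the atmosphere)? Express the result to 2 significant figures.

Areal heat capacity C = ρ c_p D = 1030 × 4140 × 109 = 4.65×10^8 J/(m^2 K).
Angular frequency ω = 2π / T = 2π / 3.15×10^7 s = 1.99×10^-7 s⁻¹.
Cω = 4.65×10^8 × 1.99×10^-7 = 92.6 W/(m²·K).
Amplitude A = F₀ / (Cω) = 219 / 92.6 = 2.36 K.

2.4 K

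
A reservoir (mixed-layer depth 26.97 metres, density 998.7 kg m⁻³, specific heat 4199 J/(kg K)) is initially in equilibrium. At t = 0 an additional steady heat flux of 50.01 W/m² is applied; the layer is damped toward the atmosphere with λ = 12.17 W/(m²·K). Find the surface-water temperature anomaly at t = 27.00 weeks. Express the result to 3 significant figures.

Areal heat capacity C = ρ c_p D = 998.7 × 4199 × 26.97 = 1.13×10^8 J/(m²·K).
τ = C / λ = 1.13×10^8 / 12.17 = 9.29×10^6 s.
Equilibrium anomaly ΔT_eq = F / λ = 50.01 / 12.17 = 4.11 K.
t = 27.00 weeks = 1.63×10^7 s, so t/τ = 1.76.
ΔT(t) = ΔT_eq (1 − e^(−t/τ)) = 4.11 × (1 − e^−1.76) = 3.40 K.

3.40 K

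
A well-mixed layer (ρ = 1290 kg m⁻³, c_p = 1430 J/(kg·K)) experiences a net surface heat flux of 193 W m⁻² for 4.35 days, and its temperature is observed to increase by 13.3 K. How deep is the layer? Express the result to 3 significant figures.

2.96 m

Heat input Q = F Δt = 193 × 3.76×10^5 s = 7.25×10^7 J/m².
Required areal heat capacity C = Q / ΔT = 5.45×10^6 J/(m²·K).
Depth D = C / (ρ c_p) = 5.45×10^6 / (1290 × 1430) = 2.96 m.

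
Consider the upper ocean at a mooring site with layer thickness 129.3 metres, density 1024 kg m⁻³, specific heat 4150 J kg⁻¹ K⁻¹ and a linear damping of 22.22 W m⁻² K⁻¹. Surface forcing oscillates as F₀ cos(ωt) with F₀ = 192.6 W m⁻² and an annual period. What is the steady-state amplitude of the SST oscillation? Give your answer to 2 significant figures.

1.7 K

Areal heat capacity C = ρ c_p D = 1024 × 4150 × 129.3 = 5.49×10^8 J m⁻² K⁻¹.
Angular frequency ω = 2π / T = 2π / 3.15×10^7 s = 1.99×10^-7 s⁻¹.
√((Cω)² + λ²) = √((109)² + 22.22²) = 112 W/(m²·K).
Amplitude A = F₀ / √((Cω)²+λ²) = 192.6 / 112 = 1.72 K.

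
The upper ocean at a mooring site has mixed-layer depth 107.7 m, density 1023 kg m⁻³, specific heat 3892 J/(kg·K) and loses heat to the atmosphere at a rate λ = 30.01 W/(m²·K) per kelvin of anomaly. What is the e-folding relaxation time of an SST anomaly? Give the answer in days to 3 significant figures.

165 days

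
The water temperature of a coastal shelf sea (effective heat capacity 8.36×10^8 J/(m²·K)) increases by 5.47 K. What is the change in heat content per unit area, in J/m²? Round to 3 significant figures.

4.57×10^9

Areal heat capacity C = 8.36×10^8 J/(m²·K) (given).
ΔQ = C ΔT = 8.36×10^8 × 5.47 = 4.57×10^9 J/m².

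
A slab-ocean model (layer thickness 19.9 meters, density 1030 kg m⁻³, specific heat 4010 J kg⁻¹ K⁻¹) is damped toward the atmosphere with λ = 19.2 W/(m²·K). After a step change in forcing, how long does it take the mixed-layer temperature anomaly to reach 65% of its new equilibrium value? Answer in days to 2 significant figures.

Areal heat capacity C = ρ c_p D = 1030 × 4010 × 19.9 = 8.22×10^7 J/(m^2 K).
τ = C / λ = 8.22×10^7 / 19.2 = 4.28×10^6 s.
Fraction reached: 1 − e^(−t/τ) = 0.65 ⇒ t = −τ ln(1 − 0.65) = τ × 1.05.
t = 4.49×10^6 s = 52.0 days.

52 days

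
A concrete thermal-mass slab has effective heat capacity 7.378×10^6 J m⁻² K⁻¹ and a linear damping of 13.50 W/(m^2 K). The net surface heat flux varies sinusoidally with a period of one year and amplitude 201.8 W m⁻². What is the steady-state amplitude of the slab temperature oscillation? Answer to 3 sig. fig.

14.9 K

Areal heat capacity C = 7.378×10^6 J m⁻² K⁻¹ (given).
Angular frequency ω = 2π / T = 2π / 3.15×10^7 s = 1.99×10^-7 s⁻¹.
√((Cω)² + λ²) = √((1.47)² + 13.50²) = 13.6 W/(m²·K).
Amplitude A = F₀ / √((Cω)²+λ²) = 201.8 / 13.6 = 14.9 K.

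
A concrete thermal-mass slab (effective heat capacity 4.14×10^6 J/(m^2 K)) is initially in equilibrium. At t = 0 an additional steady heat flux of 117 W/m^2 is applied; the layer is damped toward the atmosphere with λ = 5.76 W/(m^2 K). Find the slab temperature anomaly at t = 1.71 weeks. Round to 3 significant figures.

15.5 K

Areal heat capacity C = 4.14×10^6 J/(m^2 K) (given).
τ = C / λ = 4.14×10^6 / 5.76 = 7.19×10^5 s.
Equilibrium anomaly ΔT_eq = F / λ = 117 / 5.76 = 20.3 K.
t = 1.71 weeks = 1.03×10^6 s, so t/τ = 1.44.
ΔT(t) = ΔT_eq (1 − e^(−t/τ)) = 20.3 × (1 − e^−1.44) = 15.5 K.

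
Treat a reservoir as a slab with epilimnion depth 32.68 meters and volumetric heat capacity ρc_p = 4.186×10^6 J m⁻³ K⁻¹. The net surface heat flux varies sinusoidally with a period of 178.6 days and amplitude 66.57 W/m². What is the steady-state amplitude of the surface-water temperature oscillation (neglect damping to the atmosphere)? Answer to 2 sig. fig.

Areal heat capacity C = ρc_p × D = 4.186×10^6 × 32.68 = 1.37×10^8 J/(m²·K).
Angular frequency ω = 2π / T = 2π / 1.54×10^7 s = 4.07×10^-7 s⁻¹.
Cω = 1.37×10^8 × 4.07×10^-7 = 55.7 W/(m²·K).
Amplitude A = F₀ / (Cω) = 66.57 / 55.7 = 1.20 K.

1.2 K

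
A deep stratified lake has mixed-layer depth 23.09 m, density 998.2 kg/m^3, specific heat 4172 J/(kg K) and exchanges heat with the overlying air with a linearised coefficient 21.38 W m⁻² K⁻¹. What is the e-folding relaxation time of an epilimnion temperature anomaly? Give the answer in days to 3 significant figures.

52.1 days

Areal heat capacity C = ρ c_p D = 998.2 × 4172 × 23.09 = 9.62×10^7 J/(m²·K).
Relaxation time τ = C / λ = 9.62×10^7 / 21.38 = 4.50×10^6 s.
In days: 4.50×10^6 s / (86400 s/day) = 52.1 days.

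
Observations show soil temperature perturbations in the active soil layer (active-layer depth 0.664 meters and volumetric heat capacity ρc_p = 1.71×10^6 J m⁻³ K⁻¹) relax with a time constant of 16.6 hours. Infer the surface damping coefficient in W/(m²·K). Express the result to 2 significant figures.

19

Areal heat capacity C = ρc_p × D = 1.71×10^6 × 0.664 = 1.14×10^6 J m⁻² K⁻¹.
τ = 16.6 hours = 59800 s.
λ = C / τ = 1.14×10^6 / 59800 = 19.0 W/(m²·K).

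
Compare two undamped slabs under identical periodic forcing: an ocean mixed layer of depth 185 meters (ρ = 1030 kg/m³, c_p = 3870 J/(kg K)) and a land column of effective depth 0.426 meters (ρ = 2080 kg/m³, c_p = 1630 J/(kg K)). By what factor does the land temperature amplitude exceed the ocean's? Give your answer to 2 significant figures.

510

C_ocean = 1030 × 3870 × 185 = 7.37×10^8 J/(m²·K).
C_land = 2080 × 1630 × 0.426 = 1.44×10^6 J/(m²·K).
Undamped amplitude ∝ 1/C, so A_land/A_ocean = C_ocean/C_land = 511.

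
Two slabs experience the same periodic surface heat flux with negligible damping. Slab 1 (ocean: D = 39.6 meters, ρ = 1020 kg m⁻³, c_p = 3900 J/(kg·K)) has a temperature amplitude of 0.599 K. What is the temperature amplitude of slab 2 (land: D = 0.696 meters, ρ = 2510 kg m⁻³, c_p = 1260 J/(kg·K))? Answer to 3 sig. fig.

C_ocean = 1.58×10^8 J/(m²·K); C_land = 2.20×10^6 J/(m²·K).
A ∝ 1/C ⇒ A_land = A_ocean × C_ocean/C_land = 0.599 × 71.6 = 42.9 K.

42.9 K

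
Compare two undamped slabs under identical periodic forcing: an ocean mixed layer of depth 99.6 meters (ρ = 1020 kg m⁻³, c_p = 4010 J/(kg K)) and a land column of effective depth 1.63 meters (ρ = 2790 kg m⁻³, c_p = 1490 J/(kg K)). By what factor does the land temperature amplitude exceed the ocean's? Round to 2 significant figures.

C_ocean = 1020 × 4010 × 99.6 = 4.07×10^8 J/(m²·K).
C_land = 2790 × 1490 × 1.63 = 6.78×10^6 J/(m²·K).
Undamped amplitude ∝ 1/C, so A_land/A_ocean = C_ocean/C_land = 60.1.

60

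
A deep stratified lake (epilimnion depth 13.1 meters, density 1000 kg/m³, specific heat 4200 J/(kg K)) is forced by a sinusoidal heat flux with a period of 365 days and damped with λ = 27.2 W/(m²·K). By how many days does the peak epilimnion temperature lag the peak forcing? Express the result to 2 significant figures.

Areal heat capacity C = ρ c_p D = 1000 × 4200 × 13.1 = 5.50×10^7 J/(m²·K).
ω = 2π / 3.15×10^7 s = 1.99×10^-7 s⁻¹.
Phase lag φ = arctan(Cω/λ) = arctan(11.0/27.2) = 0.383 rad.
Time lag = φ / ω = 0.383 / 1.99×10^-7 = 1.92×10^6 s = 22.3 days.

22 days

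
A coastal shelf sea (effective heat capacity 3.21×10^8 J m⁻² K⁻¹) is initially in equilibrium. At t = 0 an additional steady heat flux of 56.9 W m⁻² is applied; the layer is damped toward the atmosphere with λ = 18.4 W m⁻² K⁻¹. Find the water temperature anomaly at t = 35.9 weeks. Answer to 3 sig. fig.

2.20 K

Areal heat capacity C = 3.21×10^8 J m⁻² K⁻¹ (given).
τ = C / λ = 3.21×10^8 / 18.4 = 1.74×10^7 s.
Equilibrium anomaly ΔT_eq = F / λ = 56.9 / 18.4 = 3.09 K.
t = 35.9 weeks = 2.17×10^7 s, so t/τ = 1.24.
ΔT(t) = ΔT_eq (1 − e^(−t/τ)) = 3.09 × (1 − e^−1.24) = 2.20 K.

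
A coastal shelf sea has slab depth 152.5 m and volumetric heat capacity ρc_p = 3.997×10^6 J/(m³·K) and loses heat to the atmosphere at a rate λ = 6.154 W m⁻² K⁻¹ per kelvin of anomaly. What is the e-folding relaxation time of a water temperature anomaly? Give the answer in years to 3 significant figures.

Areal heat capacity C = ρc_p × D = 3.997×10^6 × 152.5 = 6.10×10^8 J m⁻² K⁻¹.
Relaxation time τ = C / λ = 6.10×10^8 / 6.154 = 9.90×10^7 s.
In years: 9.90×10^7 s / (3.156×10^7 s/year) = 3.14 years.

3.14 years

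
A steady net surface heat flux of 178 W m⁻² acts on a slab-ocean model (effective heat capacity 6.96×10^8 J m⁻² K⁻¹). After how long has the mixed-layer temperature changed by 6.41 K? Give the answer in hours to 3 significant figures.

Areal heat capacity C = 6.96×10^8 J m⁻² K⁻¹ (given).
Time required: Δt = C ΔT / F = 6.96×10^8 × 6.41 / 178 = 2.51×10^7 s.
In hours: 2.51×10^7 s / (3600 s/hour) = 6960 hours.

6960 hours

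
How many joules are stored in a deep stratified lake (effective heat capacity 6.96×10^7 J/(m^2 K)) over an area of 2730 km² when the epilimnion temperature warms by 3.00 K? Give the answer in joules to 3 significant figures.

Areal heat capacity C = 6.96×10^7 J/(m^2 K) (given).
Heat per unit area: q = C ΔT = 6.96×10^7 × 3.00 = 2.09×10^8 J/m².
Total heat: Q = q × A = 2.09×10^8 × (2730 × 10⁶ m²) = 5.70×10^17 J.

5.70×10^17 J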